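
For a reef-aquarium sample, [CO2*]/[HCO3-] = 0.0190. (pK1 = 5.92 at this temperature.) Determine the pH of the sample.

pH = 7.64

From K1 = [H⁺][HCO3-]/[CO2*]:  pH = pK1 − log₁₀([CO2*]/[HCO3-])
log₁₀(0.0190) = -1.721
pH = 5.92 − (-1.721) = 7.64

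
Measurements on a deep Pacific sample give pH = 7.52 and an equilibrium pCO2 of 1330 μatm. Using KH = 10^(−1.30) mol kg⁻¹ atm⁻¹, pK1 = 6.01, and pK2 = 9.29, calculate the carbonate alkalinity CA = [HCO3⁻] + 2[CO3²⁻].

[CO2*] = KH · pCO2 = 10^(−1.30) × 1330×10^-6 = 6.666×10^-5 mol/kg
α₀ = 1/(1 + K1/[H⁺] + K1K2/[H⁺]²) = 1/(1 + 10^+1.51 + 10^-0.26) = 0.02949
DIC = [CO2*]/α₀ = 6.666×10^-5 / 0.02949 = 2.260 mmol/kg
CA = (α₁ + 2α₂)·DIC = (0.9543 + 2×0.01621) × 2.260 = 2.23 mmol/kg

CA = 2.23 mmol/kg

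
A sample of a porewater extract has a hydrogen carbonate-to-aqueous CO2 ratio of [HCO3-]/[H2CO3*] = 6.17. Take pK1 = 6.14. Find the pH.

From K1 = [H⁺][HCO3-]/[H2CO3*]:  pH = pK1 + log₁₀([HCO3-]/[H2CO3*])
log₁₀(6.17) = +0.790
pH = 6.14 + (+0.790) = 6.93

pH = 6.93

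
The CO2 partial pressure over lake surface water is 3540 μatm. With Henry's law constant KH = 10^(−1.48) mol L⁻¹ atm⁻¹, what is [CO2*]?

[CO2*] = 117 μmol/L

KH = 10^(−1.48) = 3.311×10^-2 mol L⁻¹ atm⁻¹
[CO2*] = KH · pCO2 = 3.311×10^-2 × 3540×10^-6 atm = 1.17×10^-4 mol/L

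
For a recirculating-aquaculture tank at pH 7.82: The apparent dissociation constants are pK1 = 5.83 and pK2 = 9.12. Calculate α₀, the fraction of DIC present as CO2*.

α₀ = 1 / (1 + K1/[H⁺] + K1K2/[H⁺]²) = 1 / (1 + 10^+1.99 + 10^+0.69)
   = 1 / (1 + 97.724 + 4.8978) = 1/103.62 = 0.009651

α₀ = 0.00965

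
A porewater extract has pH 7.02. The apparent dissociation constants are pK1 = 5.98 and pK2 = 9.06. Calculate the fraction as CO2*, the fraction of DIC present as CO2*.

α₀ = 1 / (1 + K1/[H⁺] + K1K2/[H⁺]²) = 1 / (1 + 10^+1.04 + 10^-1.00)
   = 1 / (1 + 10.965 + 0.10000) = 1/12.065 = 0.08289

α₀ = 0.0829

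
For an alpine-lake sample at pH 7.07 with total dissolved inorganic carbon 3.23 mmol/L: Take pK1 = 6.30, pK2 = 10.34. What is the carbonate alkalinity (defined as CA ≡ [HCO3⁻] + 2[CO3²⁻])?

CA = 2.76 mmol/L

CA = [HCO3⁻] + 2[CO3²⁻] = (α₁ + 2α₂)·DIC
At pH 7.07: [H⁺]/K1 = 10^-0.77 = 0.16982, K2/[H⁺] = 10^-3.27 = 0.00053703
α₁ = 1/(1 + 0.16982 + 0.00053703) = 1/1.1704 = 0.8544; α₂ = α₁·K2/[H⁺] = 0.0004589
α₁ + 2α₂ = 0.8554
CA = 0.8554 × 3.23 = 2.76 mmol/L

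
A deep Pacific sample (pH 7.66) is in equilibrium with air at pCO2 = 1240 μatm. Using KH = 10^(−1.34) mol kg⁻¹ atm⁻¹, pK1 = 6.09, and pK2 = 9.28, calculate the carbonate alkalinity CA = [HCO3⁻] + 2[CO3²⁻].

[CO2*] = KH · pCO2 = 10^(−1.34) × 1240×10^-6 = 5.668×10^-5 mol/kg
α₀ = 1/(1 + K1/[H⁺] + K1K2/[H⁺]²) = 1/(1 + 10^+1.57 + 10^-0.05) = 0.02561
DIC = [CO2*]/α₀ = 5.668×10^-5 / 0.02561 = 2.213 mmol/kg
CA = (α₁ + 2α₂)·DIC = (0.9516 + 2×0.02283) × 2.213 = 2.21 mmol/kg

CA = 2.21 mmol/kg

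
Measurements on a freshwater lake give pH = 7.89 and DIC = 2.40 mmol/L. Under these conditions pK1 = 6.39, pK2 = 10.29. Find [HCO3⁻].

[HCO3⁻] = 2.32 mmol/L

α₁ = 1 / (1 + [H⁺]/K1 + K2/[H⁺]) = 1 / (1 + 10^-1.50 + 10^-2.40)
   = 1 / (1 + 0.031623 + 0.0039811) = 1/1.0356 = 0.9656
[HCO3⁻] = α₁ × DIC = 0.9656 × 2.40 = 2.32 mmol/L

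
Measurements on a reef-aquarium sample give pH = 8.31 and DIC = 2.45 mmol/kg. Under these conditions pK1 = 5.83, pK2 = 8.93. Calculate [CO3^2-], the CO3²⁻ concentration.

[CO3²⁻] = 0.473 mmol/kg

α₂ = 1 / (1 + [H⁺]/K2 + [H⁺]²/(K1K2)) = 1 / (1 + 10^+0.62 + 10^-1.86)
   = 1 / (1 + 4.1687 + 0.013804) = 1/5.1825 = 0.1930
[CO3²⁻] = α₂ × DIC = 0.1930 × 2.45 = 0.473 mmol/kg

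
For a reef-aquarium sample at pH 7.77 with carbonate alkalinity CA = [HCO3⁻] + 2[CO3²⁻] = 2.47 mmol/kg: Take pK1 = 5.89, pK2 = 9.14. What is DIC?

CA = [HCO3⁻] + 2[CO3²⁻] = (α₁ + 2α₂)·DIC
At pH 7.77: [H⁺]/K1 = 10^-1.88 = 0.013183, K2/[H⁺] = 10^-1.37 = 0.042658
α₁ = 1/(1 + 0.013183 + 0.042658) = 1/1.0558 = 0.9471; α₂ = α₁·K2/[H⁺] = 0.04040
α₁ + 2α₂ = 1.0279
DIC = CA / (α₁ + 2α₂) = 2.47 / 1.0279 = 2.40 mmol/kg

DIC = 2.40 mmol/kg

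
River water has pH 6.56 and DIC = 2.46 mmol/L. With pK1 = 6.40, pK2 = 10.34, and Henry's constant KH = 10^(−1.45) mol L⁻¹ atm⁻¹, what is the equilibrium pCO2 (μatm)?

α₀ = 1 / (1 + K1/[H⁺] + K1K2/[H⁺]²) = 1 / (1 + 10^+0.16 + 10^-3.62)
   = 1 / (1 + 1.4454 + 0.00023988) = 1/2.4457 = 0.4089
[CO2*] = α₀ × DIC = 0.4089 × 2.46 = 1.006 mmol/L
pCO2 = [CO2*]/KH = 1.006×10^-3 / 3.548×10^-2 = 2.83×10^4 μatm

pCO2 = 2.83×10^4 μatm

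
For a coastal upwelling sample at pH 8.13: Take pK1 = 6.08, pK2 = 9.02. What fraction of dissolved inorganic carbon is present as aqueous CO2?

α₀ = 0.00783

α₀ = 1 / (1 + K1/[H⁺] + K1K2/[H⁺]²) = 1 / (1 + 10^+2.05 + 10^+1.16)
   = 1 / (1 + 112.20 + 14.454) = 1/127.66 = 0.007834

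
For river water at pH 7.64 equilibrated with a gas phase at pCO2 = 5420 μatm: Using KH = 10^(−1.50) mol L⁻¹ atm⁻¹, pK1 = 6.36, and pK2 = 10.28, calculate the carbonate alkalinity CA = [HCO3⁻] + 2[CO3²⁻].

CA = 3.28 mmol/L

[CO2*] = KH · pCO2 = 10^(−1.50) × 5420×10^-6 = 1.714×10^-4 mol/L
α₀ = 1/(1 + K1/[H⁺] + K1K2/[H⁺]²) = 1/(1 + 10^+1.28 + 10^-1.36) = 0.04976
DIC = [CO2*]/α₀ = 1.714×10^-4 / 0.04976 = 3.445 mmol/L
CA = (α₁ + 2α₂)·DIC = (0.9481 + 2×0.002172) × 3.445 = 3.28 mmol/L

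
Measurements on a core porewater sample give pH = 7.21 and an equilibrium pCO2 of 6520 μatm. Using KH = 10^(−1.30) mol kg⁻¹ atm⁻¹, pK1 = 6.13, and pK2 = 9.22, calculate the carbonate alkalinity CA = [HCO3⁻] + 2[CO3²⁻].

CA = 4.01 mmol/kg

[CO2*] = KH · pCO2 = 10^(−1.30) × 6520×10^-6 = 3.268×10^-4 mol/kg
α₀ = 1/(1 + K1/[H⁺] + K1K2/[H⁺]²) = 1/(1 + 10^+1.08 + 10^-0.93) = 0.07610
DIC = [CO2*]/α₀ = 3.268×10^-4 / 0.07610 = 4.294 mmol/kg
CA = (α₁ + 2α₂)·DIC = (0.9150 + 2×0.008941) × 4.294 = 4.01 mmol/kg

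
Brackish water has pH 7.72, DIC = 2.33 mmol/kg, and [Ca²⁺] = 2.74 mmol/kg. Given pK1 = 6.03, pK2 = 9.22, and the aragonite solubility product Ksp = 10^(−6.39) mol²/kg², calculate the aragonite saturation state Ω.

Ω = 0.471

α₂ = 1 / (1 + [H⁺]/K2 + [H⁺]²/(K1K2)) = 1 / (1 + 10^+1.50 + 10^-0.19)
   = 1 / (1 + 31.623 + 0.64565) = 1/33.268 = 0.03006
[CO3²⁻] = α₂ × DIC = 0.03006 × 2.33 = 0.07004 mmol/kg
Ksp = 10^(−6.39) = 4.074×10^-7
Ω = [Ca²⁺][CO3²⁻]/Ksp = (2.74×10^-3)(7.004×10^-5) / 4.074×10^-7 = 0.471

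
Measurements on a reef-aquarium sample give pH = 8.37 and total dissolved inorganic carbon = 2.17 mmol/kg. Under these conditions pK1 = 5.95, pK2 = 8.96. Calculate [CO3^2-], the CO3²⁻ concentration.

α₂ = 1 / (1 + [H⁺]/K2 + [H⁺]²/(K1K2)) = 1 / (1 + 10^+0.59 + 10^-1.83)
   = 1 / (1 + 3.8905 + 0.014791) = 1/4.9052 = 0.2039
[CO3²⁻] = α₂ × DIC = 0.2039 × 2.17 = 0.442 mmol/kg

[CO3²⁻] = 0.442 mmol/kg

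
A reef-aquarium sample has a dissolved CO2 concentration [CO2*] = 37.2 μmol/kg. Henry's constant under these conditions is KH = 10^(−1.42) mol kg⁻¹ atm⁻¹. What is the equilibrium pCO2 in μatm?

KH = 10^(−1.42) = 3.802×10^-2 mol kg⁻¹ atm⁻¹
pCO2 = [CO2*]/KH = 37.2×10^-6 / 3.802×10^-2 = 9.78×10^-4 atm = 978 μatm

pCO2 = 978 μatm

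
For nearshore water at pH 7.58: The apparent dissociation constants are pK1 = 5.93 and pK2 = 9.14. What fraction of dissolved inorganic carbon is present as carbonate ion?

α₂ = 0.0262

α₂ = 1 / (1 + [H⁺]/K2 + [H⁺]²/(K1K2)) = 1 / (1 + 10^+1.56 + 10^-0.09)
   = 1 / (1 + 36.308 + 0.81283) = 1/38.121 = 0.02623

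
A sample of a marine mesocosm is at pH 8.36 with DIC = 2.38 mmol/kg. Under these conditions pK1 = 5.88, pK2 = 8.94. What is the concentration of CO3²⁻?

α₂ = 1 / (1 + [H⁺]/K2 + [H⁺]²/(K1K2)) = 1 / (1 + 10^+0.58 + 10^-1.90)
   = 1 / (1 + 3.8019 + 0.012589) = 1/4.8145 = 0.2077
[CO3²⁻] = α₂ × DIC = 0.2077 × 2.38 = 0.494 mmol/kg

[CO3²⁻] = 0.494 mmol/kg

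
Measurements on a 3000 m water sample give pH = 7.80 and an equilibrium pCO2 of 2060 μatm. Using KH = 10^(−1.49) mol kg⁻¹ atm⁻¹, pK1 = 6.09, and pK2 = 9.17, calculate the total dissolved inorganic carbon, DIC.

[CO2*] = KH · pCO2 = 10^(−1.49) × 2060×10^-6 = 6.666×10^-5 mol/kg
α₀ = 1/(1 + K1/[H⁺] + K1K2/[H⁺]²) = 1/(1 + 10^+1.71 + 10^+0.34) = 0.01836
DIC = [CO2*]/α₀ = 6.666×10^-5 / 0.01836 = 3.63 mmol/kg

DIC = 3.63 mmol/kg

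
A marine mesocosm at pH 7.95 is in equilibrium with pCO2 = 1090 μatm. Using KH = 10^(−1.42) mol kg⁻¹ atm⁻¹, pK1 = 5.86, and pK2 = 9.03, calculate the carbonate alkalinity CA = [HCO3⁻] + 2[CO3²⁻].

[CO2*] = KH · pCO2 = 10^(−1.42) × 1090×10^-6 = 4.144×10^-5 mol/kg
α₀ = 1/(1 + K1/[H⁺] + K1K2/[H⁺]²) = 1/(1 + 10^+2.09 + 10^+1.01) = 0.007448
DIC = [CO2*]/α₀ = 4.144×10^-5 / 0.007448 = 5.564 mmol/kg
CA = (α₁ + 2α₂)·DIC = (0.9163 + 2×0.07622) × 5.564 = 5.95 mmol/kg

CA = 5.95 mmol/kg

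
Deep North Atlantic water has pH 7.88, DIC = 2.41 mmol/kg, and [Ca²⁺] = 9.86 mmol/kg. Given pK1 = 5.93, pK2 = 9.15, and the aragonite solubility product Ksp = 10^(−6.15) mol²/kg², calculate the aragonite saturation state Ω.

Ω = 1.69

α₂ = 1 / (1 + [H⁺]/K2 + [H⁺]²/(K1K2)) = 1 / (1 + 10^+1.27 + 10^-0.68)
   = 1 / (1 + 18.621 + 0.20893) = 1/19.830 = 0.05043
[CO3²⁻] = α₂ × DIC = 0.05043 × 2.41 = 0.1215 mmol/kg
Ksp = 10^(−6.15) = 7.079×10^-7
Ω = [Ca²⁺][CO3²⁻]/Ksp = (9.86×10^-3)(1.215×10^-4) / 7.079×10^-7 = 1.69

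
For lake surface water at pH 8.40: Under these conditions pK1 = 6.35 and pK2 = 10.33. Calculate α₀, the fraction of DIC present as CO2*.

α₀ = 0.00873

α₀ = 1 / (1 + K1/[H⁺] + K1K2/[H⁺]²) = 1 / (1 + 10^+2.05 + 10^+0.12)
   = 1 / (1 + 112.20 + 1.3183) = 1/114.52 = 0.008732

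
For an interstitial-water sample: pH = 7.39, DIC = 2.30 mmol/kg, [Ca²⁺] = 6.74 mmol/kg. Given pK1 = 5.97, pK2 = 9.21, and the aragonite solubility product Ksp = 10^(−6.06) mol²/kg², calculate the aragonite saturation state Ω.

Ω = 0.256

α₂ = 1 / (1 + [H⁺]/K2 + [H⁺]²/(K1K2)) = 1 / (1 + 10^+1.82 + 10^+0.40)
   = 1 / (1 + 66.069 + 2.5119) = 1/69.581 = 0.01437
[CO3²⁻] = α₂ × DIC = 0.01437 × 2.30 = 0.03305 mmol/kg
Ksp = 10^(−6.06) = 8.710×10^-7
Ω = [Ca²⁺][CO3²⁻]/Ksp = (6.74×10^-3)(3.305×10^-5) / 8.710×10^-7 = 0.256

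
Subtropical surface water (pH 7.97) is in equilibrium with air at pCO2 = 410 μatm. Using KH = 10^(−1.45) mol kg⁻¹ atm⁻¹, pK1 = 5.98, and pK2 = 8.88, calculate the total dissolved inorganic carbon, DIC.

DIC = 1.61 mmol/kg

[CO2*] = KH · pCO2 = 10^(−1.45) × 410×10^-6 = 1.455×10^-5 mol/kg
α₀ = 1/(1 + K1/[H⁺] + K1K2/[H⁺]²) = 1/(1 + 10^+1.99 + 10^+1.08) = 0.009030
DIC = [CO2*]/α₀ = 1.455×10^-5 / 0.009030 = 1.61 mmol/kg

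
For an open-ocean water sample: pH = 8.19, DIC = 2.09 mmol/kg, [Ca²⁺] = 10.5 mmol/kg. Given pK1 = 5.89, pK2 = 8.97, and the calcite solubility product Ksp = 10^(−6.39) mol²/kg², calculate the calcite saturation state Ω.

Ω = 7.63

α₂ = 1 / (1 + [H⁺]/K2 + [H⁺]²/(K1K2)) = 1 / (1 + 10^+0.78 + 10^-1.52)
   = 1 / (1 + 6.0256 + 0.030200) = 1/7.0558 = 0.1417
[CO3²⁻] = α₂ × DIC = 0.1417 × 2.09 = 0.2962 mmol/kg
Ksp = 10^(−6.39) = 4.074×10^-7
Ω = [Ca²⁺][CO3²⁻]/Ksp = (10.5×10^-3)(2.962×10^-4) / 4.074×10^-7 = 7.63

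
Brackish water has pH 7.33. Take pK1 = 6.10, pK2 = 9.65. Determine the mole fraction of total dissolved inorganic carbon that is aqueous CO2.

α₀ = 1 / (1 + K1/[H⁺] + K1K2/[H⁺]²) = 1 / (1 + 10^+1.23 + 10^-1.09)
   = 1 / (1 + 16.982 + 0.081283) = 1/18.064 = 0.05536

α₀ = 0.0554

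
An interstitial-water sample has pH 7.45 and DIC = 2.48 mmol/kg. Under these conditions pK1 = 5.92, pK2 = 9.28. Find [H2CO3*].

[CO2*] = 0.0701 mmol/kg

α₀ = 1 / (1 + K1/[H⁺] + K1K2/[H⁺]²) = 1 / (1 + 10^+1.53 + 10^-0.30)
   = 1 / (1 + 33.884 + 0.50119) = 1/35.386 = 0.02826
[CO2*] = α₀ × DIC = 0.02826 × 2.48 = 0.0701 mmol/kg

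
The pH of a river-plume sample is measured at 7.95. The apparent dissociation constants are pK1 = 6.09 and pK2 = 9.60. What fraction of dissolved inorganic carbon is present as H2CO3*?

α₀ = 0.0133

α₀ = 1 / (1 + K1/[H⁺] + K1K2/[H⁺]²) = 1 / (1 + 10^+1.86 + 10^+0.21)
   = 1 / (1 + 72.444 + 1.6218) = 1/75.065 = 0.01332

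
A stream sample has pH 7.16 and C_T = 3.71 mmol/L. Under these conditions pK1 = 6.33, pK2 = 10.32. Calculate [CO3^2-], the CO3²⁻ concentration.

[CO3²⁻] = 2.23 μmol/L

α₂ = 1 / (1 + [H⁺]/K2 + [H⁺]²/(K1K2)) = 1 / (1 + 10^+3.16 + 10^+2.33)
   = 1 / (1 + 1445.4 + 213.80) = 1/1660.2 = 0.0006023
[CO3²⁻] = α₂ × DIC = 0.0006023 × 3.71 = 0.00223 mmol/L = 2.23 μmol/L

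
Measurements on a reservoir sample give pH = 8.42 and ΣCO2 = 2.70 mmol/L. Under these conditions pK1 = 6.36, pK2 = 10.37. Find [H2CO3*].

[CO2*] = 0.0231 mmol/L

α₀ = 1 / (1 + K1/[H⁺] + K1K2/[H⁺]²) = 1 / (1 + 10^+2.06 + 10^+0.11)
   = 1 / (1 + 114.82 + 1.2882) = 1/117.10 = 0.008539
[CO2*] = α₀ × DIC = 0.008539 × 2.70 = 0.0231 mmol/L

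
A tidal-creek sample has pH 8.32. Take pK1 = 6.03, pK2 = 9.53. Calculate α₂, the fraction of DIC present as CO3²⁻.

α₂ = 1 / (1 + [H⁺]/K2 + [H⁺]²/(K1K2)) = 1 / (1 + 10^+1.21 + 10^-1.08)
   = 1 / (1 + 16.218 + 0.083176) = 1/17.301 = 0.05780

α₂ = 0.0578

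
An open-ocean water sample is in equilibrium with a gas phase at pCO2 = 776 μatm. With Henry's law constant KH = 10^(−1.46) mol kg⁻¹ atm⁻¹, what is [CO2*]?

[CO2*] = 26.9 μmol/kg

KH = 10^(−1.46) = 3.467×10^-2 mol kg⁻¹ atm⁻¹
[CO2*] = KH · pCO2 = 3.467×10^-2 × 776×10^-6 atm = 2.69×10^-5 mol/kg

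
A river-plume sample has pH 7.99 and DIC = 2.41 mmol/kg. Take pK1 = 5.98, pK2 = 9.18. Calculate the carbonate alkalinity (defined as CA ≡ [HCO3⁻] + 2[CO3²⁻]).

CA = [HCO3⁻] + 2[CO3²⁻] = (α₁ + 2α₂)·DIC
At pH 7.99: [H⁺]/K1 = 10^-2.01 = 0.0097724, K2/[H⁺] = 10^-1.19 = 0.064565
α₁ = 1/(1 + 0.0097724 + 0.064565) = 1/1.0743 = 0.9308; α₂ = α₁·K2/[H⁺] = 0.06010
α₁ + 2α₂ = 1.0510
CA = 1.0510 × 2.41 = 2.53 mmol/kg

CA = 2.53 mmol/kg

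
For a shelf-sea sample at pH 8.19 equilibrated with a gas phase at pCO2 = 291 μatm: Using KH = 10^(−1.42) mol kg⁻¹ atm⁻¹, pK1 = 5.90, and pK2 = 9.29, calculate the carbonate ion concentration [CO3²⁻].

[CO3²⁻] = 0.171 mmol/kg

[CO2*] = KH · pCO2 = 10^(−1.42) × 291×10^-6 = 1.106×10^-5 mol/kg
α₀ = 1/(1 + K1/[H⁺] + K1K2/[H⁺]²) = 1/(1 + 10^+2.29 + 10^+1.19) = 0.004729
DIC = [CO2*]/α₀ = 1.106×10^-5 / 0.004729 = 2.340 mmol/kg
[CO3²⁻] = α₂·DIC; α₂ = 0.07324, so [CO3²⁻] = 0.07324 × 2.340 = 0.171 mmol/kg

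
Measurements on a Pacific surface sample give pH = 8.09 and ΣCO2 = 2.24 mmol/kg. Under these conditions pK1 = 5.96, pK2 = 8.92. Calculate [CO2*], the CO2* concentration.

[CO2*] = 14.4 μmol/kg

α₀ = 1 / (1 + K1/[H⁺] + K1K2/[H⁺]²) = 1 / (1 + 10^+2.13 + 10^+1.30)
   = 1 / (1 + 134.90 + 19.953) = 1/155.85 = 0.006416
[CO2*] = α₀ × DIC = 0.006416 × 2.24 = 0.0144 mmol/kg = 14.4 μmol/kg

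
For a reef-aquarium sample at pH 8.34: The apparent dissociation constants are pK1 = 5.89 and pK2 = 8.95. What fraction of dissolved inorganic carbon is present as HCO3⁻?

α₁ = 1 / (1 + [H⁺]/K1 + K2/[H⁺]) = 1 / (1 + 10^-2.45 + 10^-0.61)
   = 1 / (1 + 0.0035481 + 0.24547) = 1/1.2490 = 0.8006

α₁ = 0.801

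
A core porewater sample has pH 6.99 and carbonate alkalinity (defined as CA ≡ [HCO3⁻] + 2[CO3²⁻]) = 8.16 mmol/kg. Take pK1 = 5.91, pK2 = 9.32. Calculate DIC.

CA = [HCO3⁻] + 2[CO3²⁻] = (α₁ + 2α₂)·DIC
At pH 6.99: [H⁺]/K1 = 10^-1.08 = 0.083176, K2/[H⁺] = 10^-2.33 = 0.0046774
α₁ = 1/(1 + 0.083176 + 0.0046774) = 1/1.0879 = 0.9192; α₂ = α₁·K2/[H⁺] = 0.004300
α₁ + 2α₂ = 0.9278
DIC = CA / (α₁ + 2α₂) = 8.16 / 0.9278 = 8.79 mmol/kg

DIC = 8.79 mmol/kg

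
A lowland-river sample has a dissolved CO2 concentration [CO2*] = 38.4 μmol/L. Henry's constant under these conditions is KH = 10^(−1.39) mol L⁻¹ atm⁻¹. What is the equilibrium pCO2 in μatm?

KH = 10^(−1.39) = 4.074×10^-2 mol L⁻¹ atm⁻¹
pCO2 = [CO2*]/KH = 38.4×10^-6 / 4.074×10^-2 = 9.43×10^-4 atm = 943 μatm

pCO2 = 943 μatm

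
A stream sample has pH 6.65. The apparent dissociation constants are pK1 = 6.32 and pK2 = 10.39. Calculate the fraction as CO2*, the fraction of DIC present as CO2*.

α₀ = 0.319

α₀ = 1 / (1 + K1/[H⁺] + K1K2/[H⁺]²) = 1 / (1 + 10^+0.33 + 10^-3.41)
   = 1 / (1 + 2.1380 + 0.00038905) = 1/3.1384 = 0.3186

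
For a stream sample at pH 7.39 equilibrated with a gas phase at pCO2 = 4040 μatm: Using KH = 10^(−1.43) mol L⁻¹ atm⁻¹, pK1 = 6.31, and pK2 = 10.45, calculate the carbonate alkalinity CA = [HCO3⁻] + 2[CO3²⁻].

CA = 1.81 mmol/L

[CO2*] = KH · pCO2 = 10^(−1.43) × 4040×10^-6 = 1.501×10^-4 mol/L
α₀ = 1/(1 + K1/[H⁺] + K1K2/[H⁺]²) = 1/(1 + 10^+1.08 + 10^-1.98) = 0.07673
DIC = [CO2*]/α₀ = 1.501×10^-4 / 0.07673 = 1.956 mmol/L
CA = (α₁ + 2α₂)·DIC = (0.9225 + 2×0.0008034) × 1.956 = 1.81 mmol/L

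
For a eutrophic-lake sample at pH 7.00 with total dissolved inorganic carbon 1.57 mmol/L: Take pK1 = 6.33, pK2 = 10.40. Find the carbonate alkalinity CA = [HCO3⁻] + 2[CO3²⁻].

CA = 1.29 mmol/L

CA = [HCO3⁻] + 2[CO3²⁻] = (α₁ + 2α₂)·DIC
At pH 7.00: [H⁺]/K1 = 10^-0.67 = 0.21380, K2/[H⁺] = 10^-3.40 = 0.00039811
α₁ = 1/(1 + 0.21380 + 0.00039811) = 1/1.2142 = 0.8236; α₂ = α₁·K2/[H⁺] = 0.0003279
α₁ + 2α₂ = 0.8242
CA = 0.8242 × 1.57 = 1.29 mmol/L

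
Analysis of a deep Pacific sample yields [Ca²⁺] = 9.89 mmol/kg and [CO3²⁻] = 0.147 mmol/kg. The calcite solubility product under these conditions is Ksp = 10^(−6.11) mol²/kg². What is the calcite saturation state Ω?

Ksp = 10^(−6.11) = 7.762×10^-7
Ω = [Ca²⁺][CO3²⁻]/Ksp = (9.89×10^-3)(0.147×10^-3) / 7.762×10^-7 = 1.87

Ω = 1.87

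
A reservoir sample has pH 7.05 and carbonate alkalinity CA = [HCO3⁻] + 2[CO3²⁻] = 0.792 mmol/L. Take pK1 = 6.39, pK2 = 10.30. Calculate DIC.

DIC = 0.965 mmol/L

CA = [HCO3⁻] + 2[CO3²⁻] = (α₁ + 2α₂)·DIC
At pH 7.05: [H⁺]/K1 = 10^-0.66 = 0.21878, K2/[H⁺] = 10^-3.25 = 0.00056234
α₁ = 1/(1 + 0.21878 + 0.00056234) = 1/1.2193 = 0.8201; α₂ = α₁·K2/[H⁺] = 0.0004612
α₁ + 2α₂ = 0.8210
DIC = CA / (α₁ + 2α₂) = 0.792 / 0.8210 = 0.965 mmol/L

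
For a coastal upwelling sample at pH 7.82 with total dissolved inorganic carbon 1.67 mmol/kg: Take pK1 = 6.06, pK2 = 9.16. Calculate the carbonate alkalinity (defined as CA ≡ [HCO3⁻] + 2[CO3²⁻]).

CA = 1.71 mmol/kg

CA = [HCO3⁻] + 2[CO3²⁻] = (α₁ + 2α₂)·DIC
At pH 7.82: [H⁺]/K1 = 10^-1.76 = 0.017378, K2/[H⁺] = 10^-1.34 = 0.045709
α₁ = 1/(1 + 0.017378 + 0.045709) = 1/1.0631 = 0.9407; α₂ = α₁·K2/[H⁺] = 0.04300
α₁ + 2α₂ = 1.0266
CA = 1.0266 × 1.67 = 1.71 mmol/kg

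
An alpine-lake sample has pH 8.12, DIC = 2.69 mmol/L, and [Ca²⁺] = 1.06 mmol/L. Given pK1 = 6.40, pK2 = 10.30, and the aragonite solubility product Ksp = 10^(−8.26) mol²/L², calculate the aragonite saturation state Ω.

Ω = 3.34

α₂ = 1 / (1 + [H⁺]/K2 + [H⁺]²/(K1K2)) = 1 / (1 + 10^+2.18 + 10^+0.46)
   = 1 / (1 + 151.36 + 2.8840) = 1/155.24 = 0.006442
[CO3²⁻] = α₂ × DIC = 0.006442 × 2.69 = 0.01733 mmol/L = 17.33 μmol/L
Ksp = 10^(−8.26) = 5.495×10^-9
Ω = [Ca²⁺][CO3²⁻]/Ksp = (1.06×10^-3)(1.733×10^-5) / 5.495×10^-9 = 3.34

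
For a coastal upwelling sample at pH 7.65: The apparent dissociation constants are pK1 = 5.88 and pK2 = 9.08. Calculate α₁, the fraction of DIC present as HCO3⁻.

α₁ = 1 / (1 + [H⁺]/K1 + K2/[H⁺]) = 1 / (1 + 10^-1.77 + 10^-1.43)
   = 1 / (1 + 0.016982 + 0.037154) = 1/1.0541 = 0.9486

α₁ = 0.949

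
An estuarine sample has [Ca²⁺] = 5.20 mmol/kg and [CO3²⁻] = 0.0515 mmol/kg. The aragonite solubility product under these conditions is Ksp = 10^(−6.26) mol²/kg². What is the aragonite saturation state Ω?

Ω = 0.487

Ksp = 10^(−6.26) = 5.495×10^-7
Ω = [Ca²⁺][CO3²⁻]/Ksp = (5.20×10^-3)(0.0515×10^-3) / 5.495×10^-7 = 0.487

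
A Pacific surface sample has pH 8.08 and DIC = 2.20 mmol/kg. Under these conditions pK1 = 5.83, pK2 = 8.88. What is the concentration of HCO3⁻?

[HCO3⁻] = 1.89 mmol/kg

α₁ = 1 / (1 + [H⁺]/K1 + K2/[H⁺]) = 1 / (1 + 10^-2.25 + 10^-0.80)
   = 1 / (1 + 0.0056234 + 0.15849) = 1/1.1641 = 0.8590
[HCO3⁻] = α₁ × DIC = 0.8590 × 2.20 = 1.89 mmol/kg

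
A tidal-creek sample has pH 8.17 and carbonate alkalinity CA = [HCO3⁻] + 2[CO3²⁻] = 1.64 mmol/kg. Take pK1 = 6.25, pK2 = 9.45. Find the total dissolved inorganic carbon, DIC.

CA = [HCO3⁻] + 2[CO3²⁻] = (α₁ + 2α₂)·DIC
At pH 8.17: [H⁺]/K1 = 10^-1.92 = 0.012023, K2/[H⁺] = 10^-1.28 = 0.052481
α₁ = 1/(1 + 0.012023 + 0.052481) = 1/1.0645 = 0.9394; α₂ = α₁·K2/[H⁺] = 0.04930
α₁ + 2α₂ = 1.0380
DIC = CA / (α₁ + 2α₂) = 1.64 / 1.0380 = 1.58 mmol/kg

DIC = 1.58 mmol/kg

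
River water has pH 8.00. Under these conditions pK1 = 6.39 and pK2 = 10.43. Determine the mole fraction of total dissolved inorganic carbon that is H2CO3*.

α₀ = 1 / (1 + K1/[H⁺] + K1K2/[H⁺]²) = 1 / (1 + 10^+1.61 + 10^-0.82)
   = 1 / (1 + 40.738 + 0.15136) = 1/41.889 = 0.02387

α₀ = 0.0239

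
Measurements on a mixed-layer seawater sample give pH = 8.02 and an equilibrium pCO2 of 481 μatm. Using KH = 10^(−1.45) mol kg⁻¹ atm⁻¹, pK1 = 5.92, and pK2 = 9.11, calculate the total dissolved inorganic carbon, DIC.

[CO2*] = KH · pCO2 = 10^(−1.45) × 481×10^-6 = 1.707×10^-5 mol/kg
α₀ = 1/(1 + K1/[H⁺] + K1K2/[H⁺]²) = 1/(1 + 10^+2.10 + 10^+1.01) = 0.007293
DIC = [CO2*]/α₀ = 1.707×10^-5 / 0.007293 = 2.34 mmol/kg

DIC = 2.34 mmol/kg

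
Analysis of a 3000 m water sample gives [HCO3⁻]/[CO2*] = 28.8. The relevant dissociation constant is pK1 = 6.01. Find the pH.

pH = 7.47

From K1 = [H⁺][HCO3⁻]/[CO2*]:  pH = pK1 + log₁₀([HCO3⁻]/[CO2*])
log₁₀(28.8) = +1.459
pH = 6.01 + (+1.459) = 7.47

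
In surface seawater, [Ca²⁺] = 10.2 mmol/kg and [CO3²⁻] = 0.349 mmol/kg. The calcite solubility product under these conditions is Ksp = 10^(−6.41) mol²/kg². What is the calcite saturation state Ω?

Ksp = 10^(−6.41) = 3.890×10^-7
Ω = [Ca²⁺][CO3²⁻]/Ksp = (10.2×10^-3)(0.349×10^-3) / 3.890×10^-7 = 9.15

Ω = 9.15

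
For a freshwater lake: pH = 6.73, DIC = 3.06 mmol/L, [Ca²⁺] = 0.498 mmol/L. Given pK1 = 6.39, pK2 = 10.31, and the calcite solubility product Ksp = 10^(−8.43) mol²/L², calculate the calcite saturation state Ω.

Ω = 0.0740

α₂ = 1 / (1 + [H⁺]/K2 + [H⁺]²/(K1K2)) = 1 / (1 + 10^+3.58 + 10^+3.24)
   = 1 / (1 + 3801.9 + 1737.8) = 1/5540.7 = 0.0001805
[CO3²⁻] = α₂ × DIC = 0.0001805 × 3.06 = 0.0005523 mmol/L = 0.5523 μmol/L
Ksp = 10^(−8.43) = 3.715×10^-9
Ω = [Ca²⁺][CO3²⁻]/Ksp = (0.498×10^-3)(5.523×10^-7) / 3.715×10^-9 = 0.0740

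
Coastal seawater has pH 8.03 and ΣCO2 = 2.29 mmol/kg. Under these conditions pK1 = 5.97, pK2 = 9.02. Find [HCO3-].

[HCO3⁻] = 2.06 mmol/kg

α₁ = 1 / (1 + [H⁺]/K1 + K2/[H⁺]) = 1 / (1 + 10^-2.06 + 10^-0.99)
   = 1 / (1 + 0.0087096 + 0.10233) = 1/1.1110 = 0.9001
[HCO3⁻] = α₁ × DIC = 0.9001 × 2.29 = 2.06 mmol/kg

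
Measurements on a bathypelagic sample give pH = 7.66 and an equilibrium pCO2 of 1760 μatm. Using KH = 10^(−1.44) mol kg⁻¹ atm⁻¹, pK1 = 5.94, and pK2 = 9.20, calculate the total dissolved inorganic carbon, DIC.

[CO2*] = KH · pCO2 = 10^(−1.44) × 1760×10^-6 = 6.390×10^-5 mol/kg
α₀ = 1/(1 + K1/[H⁺] + K1K2/[H⁺]²) = 1/(1 + 10^+1.72 + 10^+0.18) = 0.01818
DIC = [CO2*]/α₀ = 6.390×10^-5 / 0.01818 = 3.51 mmol/kg

DIC = 3.51 mmol/kg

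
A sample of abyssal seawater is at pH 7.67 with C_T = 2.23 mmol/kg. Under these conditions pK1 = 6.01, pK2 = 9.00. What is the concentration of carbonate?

α₂ = 1 / (1 + [H⁺]/K2 + [H⁺]²/(K1K2)) = 1 / (1 + 10^+1.33 + 10^-0.33)
   = 1 / (1 + 21.380 + 0.46774) = 1/22.847 = 0.04377
[CO3²⁻] = α₂ × DIC = 0.04377 × 2.23 = 0.0976 mmol/kg

[CO3²⁻] = 0.0976 mmol/kg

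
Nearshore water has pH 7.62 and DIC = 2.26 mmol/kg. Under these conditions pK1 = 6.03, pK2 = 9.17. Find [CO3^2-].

α₂ = 1 / (1 + [H⁺]/K2 + [H⁺]²/(K1K2)) = 1 / (1 + 10^+1.55 + 10^-0.04)
   = 1 / (1 + 35.481 + 0.91201) = 1/37.393 = 0.02674
[CO3²⁻] = α₂ × DIC = 0.02674 × 2.26 = 0.0604 mmol/kg

[CO3²⁻] = 0.0604 mmol/kg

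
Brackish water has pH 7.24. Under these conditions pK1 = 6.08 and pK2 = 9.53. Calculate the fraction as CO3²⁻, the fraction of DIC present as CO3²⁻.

α₂ = 1 / (1 + [H⁺]/K2 + [H⁺]²/(K1K2)) = 1 / (1 + 10^+2.29 + 10^+1.13)
   = 1 / (1 + 194.98 + 13.490) = 1/209.47 = 0.004774

α₂ = 0.00477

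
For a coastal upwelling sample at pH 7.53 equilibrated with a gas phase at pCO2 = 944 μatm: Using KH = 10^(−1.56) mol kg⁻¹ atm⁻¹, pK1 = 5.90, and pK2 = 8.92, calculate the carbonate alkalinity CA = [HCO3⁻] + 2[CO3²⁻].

[CO2*] = KH · pCO2 = 10^(−1.56) × 944×10^-6 = 2.600×10^-5 mol/kg
α₀ = 1/(1 + K1/[H⁺] + K1K2/[H⁺]²) = 1/(1 + 10^+1.63 + 10^+0.24) = 0.02203
DIC = [CO2*]/α₀ = 2.600×10^-5 / 0.02203 = 1.180 mmol/kg
CA = (α₁ + 2α₂)·DIC = (0.9397 + 2×0.03828) × 1.180 = 1.20 mmol/kg

CA = 1.20 mmol/kg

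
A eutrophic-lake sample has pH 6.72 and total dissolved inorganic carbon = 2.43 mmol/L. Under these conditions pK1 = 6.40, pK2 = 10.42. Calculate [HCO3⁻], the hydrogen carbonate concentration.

[HCO3⁻] = 1.64 mmol/L

α₁ = 1 / (1 + [H⁺]/K1 + K2/[H⁺]) = 1 / (1 + 10^-0.32 + 10^-3.70)
   = 1 / (1 + 0.47863 + 0.00019953) = 1/1.4788 = 0.6762
[HCO3⁻] = α₁ × DIC = 0.6762 × 2.43 = 1.64 mmol/L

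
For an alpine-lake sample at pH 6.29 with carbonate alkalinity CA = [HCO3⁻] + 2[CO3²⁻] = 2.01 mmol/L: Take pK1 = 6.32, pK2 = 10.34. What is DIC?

CA = [HCO3⁻] + 2[CO3²⁻] = (α₁ + 2α₂)·DIC
At pH 6.29: [H⁺]/K1 = 10^0.03 = 1.0715, K2/[H⁺] = 10^-4.05 = 8.9125×10^-5
α₁ = 1/(1 + 1.0715 + 8.9125×10^-5) = 1/2.0716 = 0.4827; α₂ = α₁·K2/[H⁺] = 4.302×10^-5
α₁ + 2α₂ = 0.4828
DIC = CA / (α₁ + 2α₂) = 2.01 / 0.4828 = 4.16 mmol/L

DIC = 4.16 mmol/L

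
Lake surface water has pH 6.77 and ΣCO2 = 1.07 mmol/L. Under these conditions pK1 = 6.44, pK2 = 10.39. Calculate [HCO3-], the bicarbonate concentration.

[HCO3⁻] = 0.729 mmol/L

α₁ = 1 / (1 + [H⁺]/K1 + K2/[H⁺]) = 1 / (1 + 10^-0.33 + 10^-3.62)
   = 1 / (1 + 0.46774 + 0.00023988) = 1/1.4680 = 0.6812
[HCO3⁻] = α₁ × DIC = 0.6812 × 1.07 = 0.729 mmol/L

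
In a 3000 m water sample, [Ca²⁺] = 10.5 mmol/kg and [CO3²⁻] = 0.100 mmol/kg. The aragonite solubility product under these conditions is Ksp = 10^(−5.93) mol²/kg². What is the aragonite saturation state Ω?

Ω = 0.894

Ksp = 10^(−5.93) = 1.175×10^-6
Ω = [Ca²⁺][CO3²⁻]/Ksp = (10.5×10^-3)(0.100×10^-3) / 1.175×10^-6 = 0.894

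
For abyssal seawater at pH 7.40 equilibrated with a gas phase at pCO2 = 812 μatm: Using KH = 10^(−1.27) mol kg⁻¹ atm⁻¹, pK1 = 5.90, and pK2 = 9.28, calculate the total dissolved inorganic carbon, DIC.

[CO2*] = KH · pCO2 = 10^(−1.27) × 812×10^-6 = 4.361×10^-5 mol/kg
α₀ = 1/(1 + K1/[H⁺] + K1K2/[H⁺]²) = 1/(1 + 10^+1.50 + 10^-0.38) = 0.03027
DIC = [CO2*]/α₀ = 4.361×10^-5 / 0.03027 = 1.44 mmol/kg

DIC = 1.44 mmol/kg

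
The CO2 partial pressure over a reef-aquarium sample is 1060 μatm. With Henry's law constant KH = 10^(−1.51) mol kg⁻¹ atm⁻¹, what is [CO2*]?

KH = 10^(−1.51) = 3.090×10^-2 mol kg⁻¹ atm⁻¹
[CO2*] = KH · pCO2 = 3.090×10^-2 × 1060×10^-6 atm = 3.28×10^-5 mol/kg

[CO2*] = 32.8 μmol/kg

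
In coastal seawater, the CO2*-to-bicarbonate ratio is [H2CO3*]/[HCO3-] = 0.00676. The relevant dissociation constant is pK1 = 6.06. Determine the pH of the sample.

From K1 = [H⁺][HCO3-]/[H2CO3*]:  pH = pK1 − log₁₀([H2CO3*]/[HCO3-])
log₁₀(0.00676) = -2.170
pH = 6.06 − (-2.170) = 8.23

pH = 8.23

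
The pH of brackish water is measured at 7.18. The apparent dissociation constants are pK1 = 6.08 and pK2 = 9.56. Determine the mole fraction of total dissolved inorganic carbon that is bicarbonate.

α₁ = 0.923

α₁ = 1 / (1 + [H⁺]/K1 + K2/[H⁺]) = 1 / (1 + 10^-1.10 + 10^-2.38)
   = 1 / (1 + 0.079433 + 0.0041687) = 1/1.0836 = 0.9228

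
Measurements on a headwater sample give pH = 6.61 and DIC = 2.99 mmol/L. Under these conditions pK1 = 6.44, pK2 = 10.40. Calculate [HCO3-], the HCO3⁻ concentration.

[HCO3⁻] = 1.78 mmol/L

α₁ = 1 / (1 + [H⁺]/K1 + K2/[H⁺]) = 1 / (1 + 10^-0.17 + 10^-3.79)
   = 1 / (1 + 0.67608 + 0.00016218) = 1/1.6762 = 0.5966
[HCO3⁻] = α₁ × DIC = 0.5966 × 2.99 = 1.78 mmol/L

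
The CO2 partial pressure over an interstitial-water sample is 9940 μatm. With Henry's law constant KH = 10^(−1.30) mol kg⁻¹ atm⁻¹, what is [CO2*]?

[CO2*] = 498 μmol/kg

KH = 10^(−1.30) = 5.012×10^-2 mol kg⁻¹ atm⁻¹
[CO2*] = KH · pCO2 = 5.012×10^-2 × 9940×10^-6 atm = 4.98×10^-4 mol/kg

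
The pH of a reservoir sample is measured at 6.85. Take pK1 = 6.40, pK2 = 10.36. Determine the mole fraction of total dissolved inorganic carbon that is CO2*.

α₀ = 1 / (1 + K1/[H⁺] + K1K2/[H⁺]²) = 1 / (1 + 10^+0.45 + 10^-3.06)
   = 1 / (1 + 2.8184 + 0.00087096) = 1/3.8193 = 0.2618

α₀ = 0.262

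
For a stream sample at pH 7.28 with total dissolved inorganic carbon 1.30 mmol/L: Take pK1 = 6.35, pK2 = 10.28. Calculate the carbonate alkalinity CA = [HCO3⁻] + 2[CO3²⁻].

CA = [HCO3⁻] + 2[CO3²⁻] = (α₁ + 2α₂)·DIC
At pH 7.28: [H⁺]/K1 = 10^-0.93 = 0.11749, K2/[H⁺] = 10^-3.00 = 0.0010000
α₁ = 1/(1 + 0.11749 + 0.0010000) = 1/1.1185 = 0.8941; α₂ = α₁·K2/[H⁺] = 0.0008941
α₁ + 2α₂ = 0.8959
CA = 0.8959 × 1.30 = 1.16 mmol/L

CA = 1.16 mmol/L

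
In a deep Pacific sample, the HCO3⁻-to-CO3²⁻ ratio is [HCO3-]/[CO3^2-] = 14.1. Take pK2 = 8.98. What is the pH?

From K2 = [H⁺][CO3^2-]/[HCO3-]:  pH = pK2 − log₁₀([HCO3-]/[CO3^2-])
log₁₀(14.1) = +1.149
pH = 8.98 − (+1.149) = 7.83

pH = 7.83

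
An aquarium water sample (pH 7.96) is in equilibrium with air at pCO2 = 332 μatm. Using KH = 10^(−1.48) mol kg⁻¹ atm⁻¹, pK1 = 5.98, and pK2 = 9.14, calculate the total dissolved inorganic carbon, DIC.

DIC = 1.13 mmol/kg

[CO2*] = KH · pCO2 = 10^(−1.48) × 332×10^-6 = 1.099×10^-5 mol/kg
α₀ = 1/(1 + K1/[H⁺] + K1K2/[H⁺]²) = 1/(1 + 10^+1.98 + 10^+0.80) = 0.009727
DIC = [CO2*]/α₀ = 1.099×10^-5 / 0.009727 = 1.13 mmol/kg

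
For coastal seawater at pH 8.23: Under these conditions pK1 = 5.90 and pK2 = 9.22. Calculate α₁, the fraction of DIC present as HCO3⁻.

α₁ = 0.903

α₁ = 1 / (1 + [H⁺]/K1 + K2/[H⁺]) = 1 / (1 + 10^-2.33 + 10^-0.99)
   = 1 / (1 + 0.0046774 + 0.10233) = 1/1.1070 = 0.9033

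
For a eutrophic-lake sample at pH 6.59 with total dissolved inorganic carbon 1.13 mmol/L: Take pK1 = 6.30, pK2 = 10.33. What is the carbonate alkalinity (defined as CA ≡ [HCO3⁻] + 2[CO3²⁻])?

CA = [HCO3⁻] + 2[CO3²⁻] = (α₁ + 2α₂)·DIC
At pH 6.59: [H⁺]/K1 = 10^-0.29 = 0.51286, K2/[H⁺] = 10^-3.74 = 0.00018197
α₁ = 1/(1 + 0.51286 + 0.00018197) = 1/1.5130 = 0.6609; α₂ = α₁·K2/[H⁺] = 0.0001203
α₁ + 2α₂ = 0.6612
CA = 0.6612 × 1.13 = 0.747 mmol/L

CA = 0.747 mmol/L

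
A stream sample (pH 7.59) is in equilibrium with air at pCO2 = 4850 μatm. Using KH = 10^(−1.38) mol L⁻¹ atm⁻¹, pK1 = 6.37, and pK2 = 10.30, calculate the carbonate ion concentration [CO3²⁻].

[CO2*] = KH · pCO2 = 10^(−1.38) × 4850×10^-6 = 2.022×10^-4 mol/L
α₀ = 1/(1 + K1/[H⁺] + K1K2/[H⁺]²) = 1/(1 + 10^+1.22 + 10^-1.49) = 0.05673
DIC = [CO2*]/α₀ = 2.022×10^-4 / 0.05673 = 3.564 mmol/L
[CO3²⁻] = α₂·DIC; α₂ = 0.001836, so [CO3²⁻] = 0.001836 × 3.564 = 0.00654 mmol/L = 6.54 μmol/L

[CO3²⁻] = 6.54 μmol/L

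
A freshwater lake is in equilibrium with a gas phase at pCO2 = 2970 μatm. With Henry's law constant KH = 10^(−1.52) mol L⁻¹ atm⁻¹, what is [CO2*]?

KH = 10^(−1.52) = 3.020×10^-2 mol L⁻¹ atm⁻¹
[CO2*] = KH · pCO2 = 3.020×10^-2 × 2970×10^-6 atm = 8.97×10^-5 mol/L

[CO2*] = 89.7 μmol/L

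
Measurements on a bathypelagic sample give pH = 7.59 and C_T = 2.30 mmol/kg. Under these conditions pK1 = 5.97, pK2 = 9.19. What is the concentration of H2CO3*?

α₀ = 1 / (1 + K1/[H⁺] + K1K2/[H⁺]²) = 1 / (1 + 10^+1.62 + 10^+0.02)
   = 1 / (1 + 41.687 + 1.0471) = 1/43.734 = 0.02287
[CO2*] = α₀ × DIC = 0.02287 × 2.30 = 0.0526 mmol/kg

[CO2*] = 0.0526 mmol/kg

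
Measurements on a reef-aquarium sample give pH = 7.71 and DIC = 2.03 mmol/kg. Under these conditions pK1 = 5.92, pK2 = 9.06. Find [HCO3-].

[HCO3⁻] = 1.91 mmol/kg

α₁ = 1 / (1 + [H⁺]/K1 + K2/[H⁺]) = 1 / (1 + 10^-1.79 + 10^-1.35)
   = 1 / (1 + 0.016218 + 0.044668) = 1/1.0609 = 0.9426
[HCO3⁻] = α₁ × DIC = 0.9426 × 2.03 = 1.91 mmol/kg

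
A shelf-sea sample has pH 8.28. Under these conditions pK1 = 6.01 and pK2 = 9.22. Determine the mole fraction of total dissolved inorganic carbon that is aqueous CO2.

α₀ = 0.00479

α₀ = 1 / (1 + K1/[H⁺] + K1K2/[H⁺]²) = 1 / (1 + 10^+2.27 + 10^+1.33)
   = 1 / (1 + 186.21 + 21.380) = 1/208.59 = 0.004794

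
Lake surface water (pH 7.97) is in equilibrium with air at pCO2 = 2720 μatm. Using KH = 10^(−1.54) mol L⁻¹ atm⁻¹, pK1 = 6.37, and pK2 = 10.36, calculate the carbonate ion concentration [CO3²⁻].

[CO2*] = KH · pCO2 = 10^(−1.54) × 2720×10^-6 = 7.845×10^-5 mol/L
α₀ = 1/(1 + K1/[H⁺] + K1K2/[H⁺]²) = 1/(1 + 10^+1.60 + 10^-0.79) = 0.02441
DIC = [CO2*]/α₀ = 7.845×10^-5 / 0.02441 = 3.214 mmol/L
[CO3²⁻] = α₂·DIC; α₂ = 0.003958, so [CO3²⁻] = 0.003958 × 3.214 = 0.0127 mmol/L = 12.7 μmol/L

[CO3²⁻] = 12.7 μmol/L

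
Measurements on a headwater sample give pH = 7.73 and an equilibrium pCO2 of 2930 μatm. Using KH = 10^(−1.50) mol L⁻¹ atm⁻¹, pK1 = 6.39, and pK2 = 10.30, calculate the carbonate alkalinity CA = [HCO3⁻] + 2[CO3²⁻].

CA = 2.04 mmol/L

[CO2*] = KH · pCO2 = 10^(−1.50) × 2930×10^-6 = 9.265×10^-5 mol/L
α₀ = 1/(1 + K1/[H⁺] + K1K2/[H⁺]²) = 1/(1 + 10^+1.34 + 10^-1.23) = 0.04360
DIC = [CO2*]/α₀ = 9.265×10^-5 / 0.04360 = 2.125 mmol/L
CA = (α₁ + 2α₂)·DIC = (0.9538 + 2×0.002567) × 2.125 = 2.04 mmol/L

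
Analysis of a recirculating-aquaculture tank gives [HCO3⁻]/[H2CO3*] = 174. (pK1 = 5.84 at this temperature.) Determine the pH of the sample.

From K1 = [H⁺][HCO3⁻]/[H2CO3*]:  pH = pK1 + log₁₀([HCO3⁻]/[H2CO3*])
log₁₀(174) = +2.241
pH = 5.84 + (+2.241) = 8.08

pH = 8.08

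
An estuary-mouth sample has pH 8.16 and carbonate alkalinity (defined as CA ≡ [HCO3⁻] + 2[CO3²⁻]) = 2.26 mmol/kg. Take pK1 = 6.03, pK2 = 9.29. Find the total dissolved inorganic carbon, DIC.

DIC = 2.13 mmol/kg

CA = [HCO3⁻] + 2[CO3²⁻] = (α₁ + 2α₂)·DIC
At pH 8.16: [H⁺]/K1 = 10^-2.13 = 0.0074131, K2/[H⁺] = 10^-1.13 = 0.074131
α₁ = 1/(1 + 0.0074131 + 0.074131) = 1/1.0815 = 0.9246; α₂ = α₁·K2/[H⁺] = 0.06854
α₁ + 2α₂ = 1.0617
DIC = CA / (α₁ + 2α₂) = 2.26 / 1.0617 = 2.13 mmol/kg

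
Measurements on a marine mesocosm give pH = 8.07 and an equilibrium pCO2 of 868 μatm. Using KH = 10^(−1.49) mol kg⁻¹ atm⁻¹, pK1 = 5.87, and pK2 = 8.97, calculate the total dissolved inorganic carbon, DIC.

[CO2*] = KH · pCO2 = 10^(−1.49) × 868×10^-6 = 2.809×10^-5 mol/kg
α₀ = 1/(1 + K1/[H⁺] + K1K2/[H⁺]²) = 1/(1 + 10^+2.20 + 10^+1.30) = 0.005573
DIC = [CO2*]/α₀ = 2.809×10^-5 / 0.005573 = 5.04 mmol/kg

DIC = 5.04 mmol/kg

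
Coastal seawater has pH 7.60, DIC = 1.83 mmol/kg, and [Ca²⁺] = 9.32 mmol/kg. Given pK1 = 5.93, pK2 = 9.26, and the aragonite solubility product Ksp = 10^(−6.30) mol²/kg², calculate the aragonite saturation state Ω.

α₂ = 1 / (1 + [H⁺]/K2 + [H⁺]²/(K1K2)) = 1 / (1 + 10^+1.66 + 10^-0.01)
   = 1 / (1 + 45.709 + 0.97724) = 1/47.686 = 0.02097
[CO3²⁻] = α₂ × DIC = 0.02097 × 1.83 = 0.03838 mmol/kg
Ksp = 10^(−6.30) = 5.012×10^-7
Ω = [Ca²⁺][CO3²⁻]/Ksp = (9.32×10^-3)(3.838×10^-5) / 5.012×10^-7 = 0.714

Ω = 0.714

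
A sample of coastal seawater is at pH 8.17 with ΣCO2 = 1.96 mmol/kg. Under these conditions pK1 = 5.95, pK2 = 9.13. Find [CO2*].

α₀ = 1 / (1 + K1/[H⁺] + K1K2/[H⁺]²) = 1 / (1 + 10^+2.22 + 10^+1.26)
   = 1 / (1 + 165.96 + 18.197) = 1/185.16 = 0.005401
[CO2*] = α₀ × DIC = 0.005401 × 1.96 = 0.0106 mmol/kg = 10.6 μmol/kg

[CO2*] = 10.6 μmol/kg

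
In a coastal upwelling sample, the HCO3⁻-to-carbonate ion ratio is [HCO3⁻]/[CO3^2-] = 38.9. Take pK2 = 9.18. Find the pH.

From K2 = [H⁺][CO3^2-]/[HCO3⁻]:  pH = pK2 − log₁₀([HCO3⁻]/[CO3^2-])
log₁₀(38.9) = +1.590
pH = 9.18 − (+1.590) = 7.59

pH = 7.59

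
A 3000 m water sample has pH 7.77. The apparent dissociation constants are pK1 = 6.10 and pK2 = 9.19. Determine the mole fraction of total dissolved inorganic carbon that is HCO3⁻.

α₁ = 1 / (1 + [H⁺]/K1 + K2/[H⁺]) = 1 / (1 + 10^-1.67 + 10^-1.42)
   = 1 / (1 + 0.021380 + 0.038019) = 1/1.0594 = 0.9439

α₁ = 0.944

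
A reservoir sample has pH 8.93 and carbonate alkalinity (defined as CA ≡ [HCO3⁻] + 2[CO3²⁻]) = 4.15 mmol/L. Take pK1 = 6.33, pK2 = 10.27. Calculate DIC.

DIC = 3.99 mmol/L

CA = [HCO3⁻] + 2[CO3²⁻] = (α₁ + 2α₂)·DIC
At pH 8.93: [H⁺]/K1 = 10^-2.60 = 0.0025119, K2/[H⁺] = 10^-1.34 = 0.045709
α₁ = 1/(1 + 0.0025119 + 0.045709) = 1/1.0482 = 0.9540; α₂ = α₁·K2/[H⁺] = 0.04361
α₁ + 2α₂ = 1.0412
DIC = CA / (α₁ + 2α₂) = 4.15 / 1.0412 = 3.99 mmol/L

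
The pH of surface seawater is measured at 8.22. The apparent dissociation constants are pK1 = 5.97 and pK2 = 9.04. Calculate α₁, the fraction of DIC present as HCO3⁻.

α₁ = 0.864

α₁ = 1 / (1 + [H⁺]/K1 + K2/[H⁺]) = 1 / (1 + 10^-2.25 + 10^-0.82)
   = 1 / (1 + 0.0056234 + 0.15136) = 1/1.1570 = 0.8643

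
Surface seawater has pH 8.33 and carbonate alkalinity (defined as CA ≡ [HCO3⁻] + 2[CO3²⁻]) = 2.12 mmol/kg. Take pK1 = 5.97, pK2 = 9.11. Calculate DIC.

DIC = 1.86 mmol/kg

CA = [HCO3⁻] + 2[CO3²⁻] = (α₁ + 2α₂)·DIC
At pH 8.33: [H⁺]/K1 = 10^-2.36 = 0.0043652, K2/[H⁺] = 10^-0.78 = 0.16596
α₁ = 1/(1 + 0.0043652 + 0.16596) = 1/1.1703 = 0.8545; α₂ = α₁·K2/[H⁺] = 0.1418
α₁ + 2α₂ = 1.1381
DIC = CA / (α₁ + 2α₂) = 2.12 / 1.1381 = 1.86 mmol/kg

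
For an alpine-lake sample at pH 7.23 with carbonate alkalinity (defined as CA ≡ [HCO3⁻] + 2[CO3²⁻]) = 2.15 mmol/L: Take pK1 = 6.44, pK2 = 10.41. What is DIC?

CA = [HCO3⁻] + 2[CO3²⁻] = (α₁ + 2α₂)·DIC
At pH 7.23: [H⁺]/K1 = 10^-0.79 = 0.16218, K2/[H⁺] = 10^-3.18 = 0.00066069
α₁ = 1/(1 + 0.16218 + 0.00066069) = 1/1.1628 = 0.8600; α₂ = α₁·K2/[H⁺] = 0.0005682
α₁ + 2α₂ = 0.8611
DIC = CA / (α₁ + 2α₂) = 2.15 / 0.8611 = 2.50 mmol/L

DIC = 2.50 mmol/L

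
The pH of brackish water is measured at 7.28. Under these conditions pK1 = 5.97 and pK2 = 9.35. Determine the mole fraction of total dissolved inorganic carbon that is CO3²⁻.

α₂ = 0.00805

α₂ = 1 / (1 + [H⁺]/K2 + [H⁺]²/(K1K2)) = 1 / (1 + 10^+2.07 + 10^+0.76)
   = 1 / (1 + 117.49 + 5.7544) = 1/124.24 = 0.008049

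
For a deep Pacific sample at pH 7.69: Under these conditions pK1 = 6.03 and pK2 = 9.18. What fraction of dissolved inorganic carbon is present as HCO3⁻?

α₁ = 0.949

α₁ = 1 / (1 + [H⁺]/K1 + K2/[H⁺]) = 1 / (1 + 10^-1.66 + 10^-1.49)
   = 1 / (1 + 0.021878 + 0.032359) = 1/1.0542 = 0.9486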